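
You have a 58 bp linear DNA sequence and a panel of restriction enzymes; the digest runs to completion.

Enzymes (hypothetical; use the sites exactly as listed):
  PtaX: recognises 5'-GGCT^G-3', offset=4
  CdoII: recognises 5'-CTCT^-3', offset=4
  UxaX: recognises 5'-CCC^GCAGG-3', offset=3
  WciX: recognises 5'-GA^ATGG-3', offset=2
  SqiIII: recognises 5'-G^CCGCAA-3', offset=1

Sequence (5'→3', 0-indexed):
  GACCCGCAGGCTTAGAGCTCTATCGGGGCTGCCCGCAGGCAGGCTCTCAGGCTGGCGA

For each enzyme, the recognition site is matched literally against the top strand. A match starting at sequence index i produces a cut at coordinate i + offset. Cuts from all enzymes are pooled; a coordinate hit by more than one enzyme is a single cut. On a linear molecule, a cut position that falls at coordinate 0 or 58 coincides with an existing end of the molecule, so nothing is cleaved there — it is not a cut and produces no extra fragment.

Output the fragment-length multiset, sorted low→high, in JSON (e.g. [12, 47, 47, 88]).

[4,5,5,6,9,13,16]

Site scan:
  PtaX (GGCTG, off=4): starts [26, 49] → cuts [30, 53]
  CdoII (CTCT, off=4): starts [17, 43] → cuts [21, 47]
  UxaX (CCCGCAGG, off=3): starts [2, 31] → cuts [5, 34]
  WciX (GAATGG, off=2): no sites
  SqiIII (GCCGCAA, off=1): no sites

All cut coordinates (distinct, sorted): [5, 21, 30, 34, 47, 53]

Fragments:
  [0,5): 5 bp
  [5,21): 16 bp
  [21,30): 9 bp
  [30,34): 4 bp
  [34,47): 13 bp
  [47,53): 6 bp
  [53,58): 5 bp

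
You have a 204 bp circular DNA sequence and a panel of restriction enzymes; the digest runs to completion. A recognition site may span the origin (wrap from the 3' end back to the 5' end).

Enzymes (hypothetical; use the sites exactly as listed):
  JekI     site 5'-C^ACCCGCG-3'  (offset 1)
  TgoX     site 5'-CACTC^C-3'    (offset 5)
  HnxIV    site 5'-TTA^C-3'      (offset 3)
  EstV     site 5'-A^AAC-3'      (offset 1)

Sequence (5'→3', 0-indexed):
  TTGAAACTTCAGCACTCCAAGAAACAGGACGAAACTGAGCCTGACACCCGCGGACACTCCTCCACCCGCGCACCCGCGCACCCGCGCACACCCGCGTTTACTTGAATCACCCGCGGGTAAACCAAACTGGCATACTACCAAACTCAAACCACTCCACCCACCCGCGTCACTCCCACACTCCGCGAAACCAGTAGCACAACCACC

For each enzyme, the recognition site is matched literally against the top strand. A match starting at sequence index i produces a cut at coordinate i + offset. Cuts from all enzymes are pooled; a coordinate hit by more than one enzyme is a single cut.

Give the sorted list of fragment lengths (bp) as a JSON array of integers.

Per-enzyme occurrences:
  JekI CACCCGCG/1: at [44, 62, 70, 78, 88, 107, 158] ⇒ [45, 63, 71, 79, 89, 108, 159]
  TgoX CACTCC/5: at [12, 54, 149, 167, 175] ⇒ [17, 59, 154, 172, 180]
  HnxIV TTAC/3: at [97] ⇒ [100]
  EstV AAAC/1: at [3, 21, 31, 118, 123, 139, 145, 184] ⇒ [4, 22, 32, 119, 124, 140, 146, 185]

Pooled cuts: [4, 17, 22, 32, 45, 59, 63, 71, 79, 89, 100, 108, 119, 124, 140, 146, 154, 159, 172, 180, 185]

Fragments:
  4→17: 13 bp
  17→22: 5 bp
  22→32: 10 bp
  32→45: 13 bp
  45→59: 14 bp
  59→63: 4 bp
  63→71: 8 bp
  71→79: 8 bp
  79→89: 10 bp
  89→100: 11 bp
  100→108: 8 bp
  108→119: 11 bp
  119→124: 5 bp
  124→140: 16 bp
  140→146: 6 bp
  146→154: 8 bp
  154→159: 5 bp
  159→172: 13 bp
  172→180: 8 bp
  180→185: 5 bp
  185→4 (wrap): 204-185+4 = 23 bp

[4,5,5,5,5,6,8,8,8,8,8,10,10,11,11,13,13,13,14,16,23]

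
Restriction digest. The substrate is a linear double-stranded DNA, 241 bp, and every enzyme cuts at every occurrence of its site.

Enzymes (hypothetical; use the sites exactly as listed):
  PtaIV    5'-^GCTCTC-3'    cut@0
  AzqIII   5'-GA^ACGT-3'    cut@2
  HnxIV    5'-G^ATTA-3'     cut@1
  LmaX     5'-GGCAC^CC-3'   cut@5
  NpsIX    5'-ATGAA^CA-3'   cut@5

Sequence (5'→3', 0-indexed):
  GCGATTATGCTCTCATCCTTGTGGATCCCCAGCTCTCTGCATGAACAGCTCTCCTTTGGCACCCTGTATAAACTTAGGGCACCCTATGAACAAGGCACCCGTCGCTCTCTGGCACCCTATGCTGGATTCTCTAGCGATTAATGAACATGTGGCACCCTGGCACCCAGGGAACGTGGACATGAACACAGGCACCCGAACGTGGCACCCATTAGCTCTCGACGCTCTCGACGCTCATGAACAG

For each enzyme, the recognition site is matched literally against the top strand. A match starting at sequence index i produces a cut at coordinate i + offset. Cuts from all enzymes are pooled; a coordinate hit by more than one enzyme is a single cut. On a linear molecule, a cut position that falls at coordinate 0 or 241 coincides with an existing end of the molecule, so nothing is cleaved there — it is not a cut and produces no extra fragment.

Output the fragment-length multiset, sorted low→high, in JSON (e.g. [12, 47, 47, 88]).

Site scan:
  PtaIV (GCTCTC, off=0): starts [8, 31, 47, 103, 211, 220] → cuts [8, 31, 47, 103, 211, 220]
  AzqIII (GAACGT, off=2): starts [168, 194] → cuts [170, 196]
  HnxIV (GATTA, off=1): starts [2, 135] → cuts [3, 136]
  LmaX (GGCACCC, off=5): starts [57, 77, 93, 110, 150, 158, 187, 200] → cuts [62, 82, 98, 115, 155, 163, 192, 205]
  NpsIX (ATGAACA, off=5): starts [40, 85, 140, 178, 233] → cuts [45, 90, 145, 183, 238]

Pooled cuts: [3, 8, 31, 45, 47, 62, 82, 90, 98, 103, 115, 136, 145, 155, 163, 170, 183, 192, 196, 205, 211, 220, 238]

Fragment lengths:
  [0,3): 3 bp
  [3,8): 5 bp
  [8,31): 23 bp
  [31,45): 14 bp
  [45,47): 2 bp
  [47,62): 15 bp
  [62,82): 20 bp
  [82,90): 8 bp
  [90,98): 8 bp
  [98,103): 5 bp
  [103,115): 12 bp
  [115,136): 21 bp
  [136,145): 9 bp
  [145,155): 10 bp
  [155,163): 8 bp
  [163,170): 7 bp
  [170,183): 13 bp
  [183,192): 9 bp
  [192,196): 4 bp
  [196,205): 9 bp
  [205,211): 6 bp
  [211,220): 9 bp
  [220,238): 18 bp
  [238,241): 3 bp

[2,3,3,4,5,5,6,7,8,8,8,9,9,9,9,10,12,13,14,15,18,20,21,23]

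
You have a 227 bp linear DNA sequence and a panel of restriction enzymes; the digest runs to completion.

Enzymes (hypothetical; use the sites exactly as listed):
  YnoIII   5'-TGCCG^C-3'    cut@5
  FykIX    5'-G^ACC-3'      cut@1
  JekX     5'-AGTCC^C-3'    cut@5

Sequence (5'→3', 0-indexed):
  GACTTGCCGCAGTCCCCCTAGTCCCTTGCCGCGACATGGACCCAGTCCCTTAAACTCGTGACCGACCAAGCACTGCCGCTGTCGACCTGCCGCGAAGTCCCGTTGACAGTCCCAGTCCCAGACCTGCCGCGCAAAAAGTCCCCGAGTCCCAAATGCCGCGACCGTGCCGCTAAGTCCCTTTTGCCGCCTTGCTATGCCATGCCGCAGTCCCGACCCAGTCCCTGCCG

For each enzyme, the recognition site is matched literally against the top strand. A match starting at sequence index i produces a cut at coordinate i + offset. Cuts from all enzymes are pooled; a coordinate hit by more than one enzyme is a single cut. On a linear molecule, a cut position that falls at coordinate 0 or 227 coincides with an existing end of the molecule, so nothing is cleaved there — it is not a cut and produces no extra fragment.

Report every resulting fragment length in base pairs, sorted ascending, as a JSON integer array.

[2,2,3,4,6,6,6,6,6,7,8,8,8,8,8,8,9,9,9,9,9,9,9,12,12,12,14,18]

Site scan:
  YnoIII TGCCGC/5: at [4, 26, 73, 87, 124, 153, 164, 181, 199] ⇒ [9, 31, 78, 92, 129, 158, 169, 186, 204]
  FykIX GACC/1: at [38, 59, 63, 83, 120, 159, 211] ⇒ [39, 60, 64, 84, 121, 160, 212]
  JekX AGTCCC/5: at [10, 19, 43, 95, 107, 113, 136, 144, 172, 205, 216] ⇒ [15, 24, 48, 100, 112, 118, 141, 149, 177, 210, 221]

Pooled cuts: [9, 15, 24, 31, 39, 48, 60, 64, 78, 84, 92, 100, 112, 118, 121, 129, 141, 149, 158, 160, 169, 177, 186, 204, 210, 212, 221]

Fragments:
  [0,9): 9 bp
  [9,15): 6 bp
  [15,24): 9 bp
  [24,31): 7 bp
  [31,39): 8 bp
  [39,48): 9 bp
  [48,60): 12 bp
  [60,64): 4 bp
  [64,78): 14 bp
  [78,84): 6 bp
  [84,92): 8 bp
  [92,100): 8 bp
  [100,112): 12 bp
  [112,118): 6 bp
  [118,121): 3 bp
  [121,129): 8 bp
  [129,141): 12 bp
  [141,149): 8 bp
  [149,158): 9 bp
  [158,160): 2 bp
  [160,169): 9 bp
  [169,177): 8 bp
  [177,186): 9 bp
  [186,204): 18 bp
  [204,210): 6 bp
  [210,212): 2 bp
  [212,221): 9 bp
  [221,227): 6 bp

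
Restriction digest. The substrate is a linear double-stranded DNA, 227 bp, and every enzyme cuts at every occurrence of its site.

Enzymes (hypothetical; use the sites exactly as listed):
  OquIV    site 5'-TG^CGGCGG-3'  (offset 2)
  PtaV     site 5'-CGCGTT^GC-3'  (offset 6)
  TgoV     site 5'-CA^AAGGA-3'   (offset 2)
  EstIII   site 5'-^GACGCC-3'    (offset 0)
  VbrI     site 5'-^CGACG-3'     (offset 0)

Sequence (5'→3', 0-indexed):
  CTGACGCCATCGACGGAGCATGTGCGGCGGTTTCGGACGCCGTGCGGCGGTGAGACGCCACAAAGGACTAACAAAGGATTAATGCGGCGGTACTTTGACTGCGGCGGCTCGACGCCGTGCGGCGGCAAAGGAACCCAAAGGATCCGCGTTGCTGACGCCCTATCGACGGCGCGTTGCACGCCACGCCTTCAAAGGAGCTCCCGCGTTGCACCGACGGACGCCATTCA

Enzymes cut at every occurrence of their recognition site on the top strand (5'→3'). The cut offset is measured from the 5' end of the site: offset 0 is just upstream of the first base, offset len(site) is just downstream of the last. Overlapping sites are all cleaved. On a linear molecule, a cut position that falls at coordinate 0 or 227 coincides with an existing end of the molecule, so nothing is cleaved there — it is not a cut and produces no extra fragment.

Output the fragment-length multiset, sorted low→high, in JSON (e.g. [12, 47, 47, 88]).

[1,2,3,4,5,8,8,8,9,9,9,9,10,10,11,11,11,11,12,13,14,16,16,17]

Scan for sites:
  OquIV TGCGGCGG/2: at [22, 42, 82, 99, 117] ⇒ [24, 44, 84, 101, 119]
  PtaV CGCGTTGC/6: at [144, 169, 201] ⇒ [150, 175, 207]
  TgoV CAAAGGA/2: at [60, 71, 125, 135, 189] ⇒ [62, 73, 127, 137, 191]
  EstIII GACGCC/0: at [2, 35, 53, 110, 153, 216] ⇒ [2, 35, 53, 110, 153, 216]
  VbrI CGACG/0: at [10, 109, 163, 211] ⇒ [10, 109, 163, 211]

Pooled cuts: [2, 10, 24, 35, 44, 53, 62, 73, 84, 101, 109, 110, 119, 127, 137, 150, 153, 163, 175, 191, 207, 211, 216]

Fragments:
  [0,2): 2 bp
  [2,10): 8 bp
  [10,24): 14 bp
  [24,35): 11 bp
  [35,44): 9 bp
  [44,53): 9 bp
  [53,62): 9 bp
  [62,73): 11 bp
  [73,84): 11 bp
  [84,101): 17 bp
  [101,109): 8 bp
  [109,110): 1 bp
  [110,119): 9 bp
  [119,127): 8 bp
  [127,137): 10 bp
  [137,150): 13 bp
  [150,153): 3 bp
  [153,163): 10 bp
  [163,175): 12 bp
  [175,191): 16 bp
  [191,207): 16 bp
  [207,211): 4 bp
  [211,216): 5 bp
  [216,227): 11 bp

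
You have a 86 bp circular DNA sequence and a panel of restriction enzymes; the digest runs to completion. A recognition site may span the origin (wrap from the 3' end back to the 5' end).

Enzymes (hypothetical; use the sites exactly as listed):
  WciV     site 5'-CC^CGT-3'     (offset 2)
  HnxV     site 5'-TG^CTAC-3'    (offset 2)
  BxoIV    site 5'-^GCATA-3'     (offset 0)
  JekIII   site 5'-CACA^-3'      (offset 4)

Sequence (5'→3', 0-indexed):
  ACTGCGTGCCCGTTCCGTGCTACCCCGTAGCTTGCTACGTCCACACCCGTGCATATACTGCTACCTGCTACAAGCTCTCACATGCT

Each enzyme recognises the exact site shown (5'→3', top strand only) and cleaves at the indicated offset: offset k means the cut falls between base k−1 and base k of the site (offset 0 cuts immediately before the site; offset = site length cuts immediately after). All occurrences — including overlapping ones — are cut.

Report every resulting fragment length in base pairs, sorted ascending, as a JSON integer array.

[2,2,3,6,7,9,9,10,11,12,15]

Site scan:
  WciV (CCCGT, off=2): starts [8, 23, 45] → cuts [10, 25, 47]
  HnxV (TGCTAC, off=2): starts [17, 32, 58, 65, 82] → cuts [19, 34, 60, 67, 84]
  BxoIV (GCATA, off=0): starts [50] → cuts [50]
  JekIII (CACA, off=4): starts [41, 78] → cuts [45, 82]

All cut coordinates (distinct, sorted): [10, 19, 25, 34, 45, 47, 50, 60, 67, 82, 84]

Fragment lengths:
  10→19: 9 bp
  19→25: 6 bp
  25→34: 9 bp
  34→45: 11 bp
  45→47: 2 bp
  47→50: 3 bp
  50→60: 10 bp
  60→67: 7 bp
  67→82: 15 bp
  82→84: 2 bp
  84→10 (wrap): 86-84+10 = 12 bp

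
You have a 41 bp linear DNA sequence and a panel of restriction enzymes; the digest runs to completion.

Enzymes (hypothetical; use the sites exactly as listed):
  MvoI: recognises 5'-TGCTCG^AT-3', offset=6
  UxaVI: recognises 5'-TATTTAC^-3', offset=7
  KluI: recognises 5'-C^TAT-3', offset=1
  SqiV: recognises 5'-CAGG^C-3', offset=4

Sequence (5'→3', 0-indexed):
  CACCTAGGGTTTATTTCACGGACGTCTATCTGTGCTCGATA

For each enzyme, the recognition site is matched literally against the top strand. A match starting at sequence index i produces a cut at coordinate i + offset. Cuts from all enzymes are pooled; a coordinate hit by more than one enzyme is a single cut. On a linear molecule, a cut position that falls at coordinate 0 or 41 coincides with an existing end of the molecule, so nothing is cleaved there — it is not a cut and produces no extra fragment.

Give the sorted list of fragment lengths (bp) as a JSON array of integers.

Per-enzyme occurrences:
  MvoI (TGCTCGAT, off=6): starts [32] → cuts [38]
  UxaVI (TATTTAC, off=7): no sites
  KluI (CTAT, off=1): starts [25] → cuts [26]
  SqiV (CAGGC, off=4): no sites

Pooled cuts: [26, 38]

Fragments:
  [0,26): 26 bp
  [26,38): 12 bp
  [38,41): 3 bp

[3,12,26]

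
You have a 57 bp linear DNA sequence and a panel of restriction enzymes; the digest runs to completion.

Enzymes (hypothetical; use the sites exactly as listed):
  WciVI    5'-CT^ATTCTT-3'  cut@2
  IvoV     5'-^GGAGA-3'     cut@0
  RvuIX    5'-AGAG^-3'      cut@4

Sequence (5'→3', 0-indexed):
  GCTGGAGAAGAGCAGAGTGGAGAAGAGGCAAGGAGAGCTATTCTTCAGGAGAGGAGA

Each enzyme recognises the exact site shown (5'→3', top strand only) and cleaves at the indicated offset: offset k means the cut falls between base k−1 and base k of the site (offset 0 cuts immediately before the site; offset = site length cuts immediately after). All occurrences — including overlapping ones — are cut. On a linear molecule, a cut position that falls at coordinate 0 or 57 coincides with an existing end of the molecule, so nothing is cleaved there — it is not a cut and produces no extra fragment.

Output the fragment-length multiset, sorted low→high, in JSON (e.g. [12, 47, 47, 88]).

Per-enzyme occurrences:
  WciVI (CTATTCTT, off=2): starts [37] → cuts [39]
  IvoV (GGAGA, off=0): starts [3, 18, 31, 47, 52] → cuts [3, 18, 31, 47, 52]
  RvuIX (AGAG, off=4): starts [8, 13, 23, 33, 49] → cuts [12, 17, 27, 37, 53]

Pooled cuts: [3, 12, 17, 18, 27, 31, 37, 39, 47, 52, 53]

Fragments:
  [0,3): 3 bp
  [3,12): 9 bp
  [12,17): 5 bp
  [17,18): 1 bp
  [18,27): 9 bp
  [27,31): 4 bp
  [31,37): 6 bp
  [37,39): 2 bp
  [39,47): 8 bp
  [47,52): 5 bp
  [52,53): 1 bp
  [53,57): 4 bp

[1,1,2,3,4,4,5,5,6,8,9,9]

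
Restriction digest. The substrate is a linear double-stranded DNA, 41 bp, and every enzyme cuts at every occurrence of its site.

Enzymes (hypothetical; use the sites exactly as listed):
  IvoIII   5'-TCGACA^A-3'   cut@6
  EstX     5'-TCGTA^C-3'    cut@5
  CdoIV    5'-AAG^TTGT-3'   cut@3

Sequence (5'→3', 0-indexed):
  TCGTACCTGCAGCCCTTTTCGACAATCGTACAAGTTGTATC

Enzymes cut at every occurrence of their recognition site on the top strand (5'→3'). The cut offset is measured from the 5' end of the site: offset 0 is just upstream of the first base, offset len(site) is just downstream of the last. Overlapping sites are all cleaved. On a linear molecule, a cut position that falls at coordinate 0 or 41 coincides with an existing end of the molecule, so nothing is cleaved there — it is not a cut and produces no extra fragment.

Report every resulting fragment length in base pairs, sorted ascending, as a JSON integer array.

Site scan:
  IvoIII (TCGACAA, off=6): starts [18] → cuts [24]
  EstX (TCGTAC, off=5): starts [0, 25] → cuts [5, 30]
  CdoIV (AAGTTGT, off=3): starts [31] → cuts [34]

Pooled cuts: [5, 24, 30, 34]

Fragments:
  [0,5): 5 bp
  [5,24): 19 bp
  [24,30): 6 bp
  [30,34): 4 bp
  [34,41): 7 bp

[4,5,6,7,19]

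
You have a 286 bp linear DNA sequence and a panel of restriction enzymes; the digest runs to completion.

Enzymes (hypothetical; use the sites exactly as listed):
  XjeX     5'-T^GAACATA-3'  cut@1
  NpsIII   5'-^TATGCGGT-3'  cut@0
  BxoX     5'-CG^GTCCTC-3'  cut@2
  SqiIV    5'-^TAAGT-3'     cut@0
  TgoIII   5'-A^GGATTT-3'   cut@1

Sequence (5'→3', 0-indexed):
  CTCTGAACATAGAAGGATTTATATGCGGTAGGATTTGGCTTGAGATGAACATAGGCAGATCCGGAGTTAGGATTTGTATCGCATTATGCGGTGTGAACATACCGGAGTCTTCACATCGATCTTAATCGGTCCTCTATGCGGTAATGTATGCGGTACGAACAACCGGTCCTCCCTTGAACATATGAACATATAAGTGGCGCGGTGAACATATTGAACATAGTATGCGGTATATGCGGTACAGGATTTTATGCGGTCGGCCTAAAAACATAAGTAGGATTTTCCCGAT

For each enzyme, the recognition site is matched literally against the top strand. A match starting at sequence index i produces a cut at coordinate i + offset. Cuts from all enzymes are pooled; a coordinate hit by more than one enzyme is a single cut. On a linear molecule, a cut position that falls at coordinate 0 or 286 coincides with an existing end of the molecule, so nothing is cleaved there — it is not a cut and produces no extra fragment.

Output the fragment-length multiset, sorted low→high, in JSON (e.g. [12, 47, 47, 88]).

[4,6,6,6,7,7,8,8,9,9,9,10,10,10,11,12,13,13,15,16,19,21,23,34]

Scan for sites:
  XjeX (TGAACATA, off=1): starts [3, 45, 93, 174, 182, 202, 211] → cuts [4, 46, 94, 175, 183, 203, 212]
  NpsIII (TATGCGGT, off=0): starts [21, 84, 134, 146, 220, 229, 246] → cuts [21, 84, 134, 146, 220, 229, 246]
  BxoX (CGGTCCTC, off=2): starts [126, 163] → cuts [128, 165]
  SqiIV (TAAGT, off=0): starts [190, 267] → cuts [190, 267]
  TgoIII (AGGATTT, off=1): starts [13, 29, 68, 239, 272] → cuts [14, 30, 69, 240, 273]

Pooled cuts: [4, 14, 21, 30, 46, 69, 84, 94, 128, 134, 146, 165, 175, 183, 190, 203, 212, 220, 229, 240, 246, 267, 273]

Fragments:
  [0,4): 4 bp
  [4,14): 10 bp
  [14,21): 7 bp
  [21,30): 9 bp
  [30,46): 16 bp
  [46,69): 23 bp
  [69,84): 15 bp
  [84,94): 10 bp
  [94,128): 34 bp
  [128,134): 6 bp
  [134,146): 12 bp
  [146,165): 19 bp
  [165,175): 10 bp
  [175,183): 8 bp
  [183,190): 7 bp
  [190,203): 13 bp
  [203,212): 9 bp
  [212,220): 8 bp
  [220,229): 9 bp
  [229,240): 11 bp
  [240,246): 6 bp
  [246,267): 21 bp
  [267,273): 6 bp
  [273,286): 13 bp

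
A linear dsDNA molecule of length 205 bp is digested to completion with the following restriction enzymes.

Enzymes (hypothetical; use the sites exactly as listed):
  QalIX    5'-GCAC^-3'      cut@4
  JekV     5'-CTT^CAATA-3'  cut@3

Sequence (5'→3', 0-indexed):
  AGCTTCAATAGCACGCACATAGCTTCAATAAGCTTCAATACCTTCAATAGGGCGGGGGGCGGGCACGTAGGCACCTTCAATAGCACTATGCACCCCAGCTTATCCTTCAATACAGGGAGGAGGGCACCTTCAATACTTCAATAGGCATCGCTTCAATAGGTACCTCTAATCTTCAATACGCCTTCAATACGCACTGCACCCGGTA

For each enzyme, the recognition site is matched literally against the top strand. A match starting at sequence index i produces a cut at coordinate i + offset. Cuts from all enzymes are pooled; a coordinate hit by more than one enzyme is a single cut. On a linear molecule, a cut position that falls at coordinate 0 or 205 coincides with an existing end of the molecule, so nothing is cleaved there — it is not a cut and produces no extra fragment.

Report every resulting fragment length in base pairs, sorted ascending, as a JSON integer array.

[3,3,4,5,5,6,7,7,8,8,9,9,9,10,10,11,14,15,20,20,22]

Scan for sites:
  QalIX GCAC/4: at [10, 14, 62, 70, 82, 89, 123, 190, 195] ⇒ [14, 18, 66, 74, 86, 93, 127, 194, 199]
  JekV CTTCAATA/3: at [2, 22, 32, 41, 74, 104, 127, 135, 150, 170, 181] ⇒ [5, 25, 35, 44, 77, 107, 130, 138, 153, 173, 184]

Pooled cuts: [5, 14, 18, 25, 35, 44, 66, 74, 77, 86, 93, 107, 127, 130, 138, 153, 173, 184, 194, 199]

Fragment lengths:
  [0,5): 5 bp
  [5,14): 9 bp
  [14,18): 4 bp
  [18,25): 7 bp
  [25,35): 10 bp
  [35,44): 9 bp
  [44,66): 22 bp
  [66,74): 8 bp
  [74,77): 3 bp
  [77,86): 9 bp
  [86,93): 7 bp
  [93,107): 14 bp
  [107,127): 20 bp
  [127,130): 3 bp
  [130,138): 8 bp
  [138,153): 15 bp
  [153,173): 20 bp
  [173,184): 11 bp
  [184,194): 10 bp
  [194,199): 5 bp
  [199,205): 6 bp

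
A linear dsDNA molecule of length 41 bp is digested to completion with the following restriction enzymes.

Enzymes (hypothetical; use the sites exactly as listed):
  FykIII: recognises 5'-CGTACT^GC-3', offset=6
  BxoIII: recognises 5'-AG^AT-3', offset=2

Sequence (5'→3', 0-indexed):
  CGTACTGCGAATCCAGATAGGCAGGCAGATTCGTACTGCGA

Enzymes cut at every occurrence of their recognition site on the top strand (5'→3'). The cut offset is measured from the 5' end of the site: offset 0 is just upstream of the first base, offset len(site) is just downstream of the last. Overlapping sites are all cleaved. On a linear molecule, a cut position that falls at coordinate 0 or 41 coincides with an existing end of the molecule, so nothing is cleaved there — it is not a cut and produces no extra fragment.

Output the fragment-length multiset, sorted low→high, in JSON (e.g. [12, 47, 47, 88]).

[4,6,9,10,12]

Site scan:
  FykIII CGTACTGC/6: at [0, 31] ⇒ [6, 37]
  BxoIII AGAT/2: at [14, 26] ⇒ [16, 28]

Pooled cuts: [6, 16, 28, 37]

Fragments:
  [0,6): 6 bp
  [6,16): 10 bp
  [16,28): 12 bp
  [28,37): 9 bp
  [37,41): 4 bp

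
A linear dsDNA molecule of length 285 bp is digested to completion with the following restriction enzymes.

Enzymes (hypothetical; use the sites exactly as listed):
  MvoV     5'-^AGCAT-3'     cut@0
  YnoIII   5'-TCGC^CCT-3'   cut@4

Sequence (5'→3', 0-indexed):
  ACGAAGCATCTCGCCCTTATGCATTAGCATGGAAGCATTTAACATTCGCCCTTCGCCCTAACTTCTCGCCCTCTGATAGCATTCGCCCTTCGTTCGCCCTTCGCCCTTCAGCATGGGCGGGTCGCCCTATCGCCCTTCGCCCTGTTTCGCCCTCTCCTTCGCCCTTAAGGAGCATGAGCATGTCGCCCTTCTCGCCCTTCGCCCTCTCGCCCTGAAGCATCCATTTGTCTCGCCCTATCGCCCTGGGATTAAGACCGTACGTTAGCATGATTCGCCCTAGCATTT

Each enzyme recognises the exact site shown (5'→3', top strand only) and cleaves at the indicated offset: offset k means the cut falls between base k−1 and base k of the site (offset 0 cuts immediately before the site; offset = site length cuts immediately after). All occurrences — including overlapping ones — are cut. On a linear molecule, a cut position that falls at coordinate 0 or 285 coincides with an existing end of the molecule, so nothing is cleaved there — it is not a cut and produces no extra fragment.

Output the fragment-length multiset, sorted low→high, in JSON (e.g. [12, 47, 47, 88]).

[3,4,5,5,6,7,7,7,7,7,8,8,8,8,8,8,9,9,10,10,10,11,11,12,12,13,16,16,18,22]

Per-enzyme occurrences:
  MvoV (AGCAT, off=0): starts [4, 25, 33, 77, 109, 170, 176, 215, 263, 278] → cuts [4, 25, 33, 77, 109, 170, 176, 215, 263, 278]
  YnoIII (TCGCCCT, off=4): starts [10, 45, 52, 65, 82, 93, 100, 121, 129, 136, 146, 158, 182, 191, 198, 206, 229, 237, 271] → cuts [14, 49, 56, 69, 86, 97, 104, 125, 133, 140, 150, 162, 186, 195, 202, 210, 233, 241, 275]

Pooled cuts: [4, 14, 25, 33, 49, 56, 69, 77, 86, 97, 104, 109, 125, 133, 140, 150, 162, 170, 176, 186, 195, 202, 210, 215, 233, 241, 263, 275, 278]

Fragment lengths:
  [0,4): 4 bp
  [4,14): 10 bp
  [14,25): 11 bp
  [25,33): 8 bp
  [33,49): 16 bp
  [49,56): 7 bp
  [56,69): 13 bp
  [69,77): 8 bp
  [77,86): 9 bp
  [86,97): 11 bp
  [97,104): 7 bp
  [104,109): 5 bp
  [109,125): 16 bp
  [125,133): 8 bp
  [133,140): 7 bp
  [140,150): 10 bp
  [150,162): 12 bp
  [162,170): 8 bp
  [170,176): 6 bp
  [176,186): 10 bp
  [186,195): 9 bp
  [195,202): 7 bp
  [202,210): 8 bp
  [210,215): 5 bp
  [215,233): 18 bp
  [233,241): 8 bp
  [241,263): 22 bp
  [263,275): 12 bp
  [275,278): 3 bp
  [278,285): 7 bp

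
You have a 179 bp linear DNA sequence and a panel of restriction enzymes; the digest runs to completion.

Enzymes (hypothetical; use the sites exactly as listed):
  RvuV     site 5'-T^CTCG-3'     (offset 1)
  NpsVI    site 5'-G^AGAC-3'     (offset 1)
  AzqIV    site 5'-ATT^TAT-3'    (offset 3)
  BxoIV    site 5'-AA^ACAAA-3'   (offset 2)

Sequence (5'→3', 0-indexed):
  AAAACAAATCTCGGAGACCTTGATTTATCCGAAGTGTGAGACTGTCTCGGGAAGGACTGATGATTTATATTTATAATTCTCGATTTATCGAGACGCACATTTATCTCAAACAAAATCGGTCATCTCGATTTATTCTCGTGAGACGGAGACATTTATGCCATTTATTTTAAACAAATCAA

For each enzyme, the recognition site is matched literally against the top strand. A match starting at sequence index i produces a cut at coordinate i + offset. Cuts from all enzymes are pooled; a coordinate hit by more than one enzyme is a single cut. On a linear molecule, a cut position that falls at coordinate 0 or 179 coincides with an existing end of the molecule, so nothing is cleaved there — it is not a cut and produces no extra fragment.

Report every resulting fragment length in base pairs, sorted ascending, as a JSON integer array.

Scan for sites:
  RvuV (TCTCG, off=1): starts [8, 44, 77, 122, 133] → cuts [9, 45, 78, 123, 134]
  NpsVI (GAGAC, off=1): starts [13, 37, 89, 139, 145] → cuts [14, 38, 90, 140, 146]
  AzqIV (ATTTAT, off=3): starts [22, 62, 68, 82, 98, 127, 150, 159] → cuts [25, 65, 71, 85, 101, 130, 153, 162]
  BxoIV (AAACAAA, off=2): starts [1, 107, 168] → cuts [3, 109, 170]

All cut coordinates (distinct, sorted): [3, 9, 14, 25, 38, 45, 65, 71, 78, 85, 90, 101, 109, 123, 130, 134, 140, 146, 153, 162, 170]

Fragment lengths:
  [0,3): 3 bp
  [3,9): 6 bp
  [9,14): 5 bp
  [14,25): 11 bp
  [25,38): 13 bp
  [38,45): 7 bp
  [45,65): 20 bp
  [65,71): 6 bp
  [71,78): 7 bp
  [78,85): 7 bp
  [85,90): 5 bp
  [90,101): 11 bp
  [101,109): 8 bp
  [109,123): 14 bp
  [123,130): 7 bp
  [130,134): 4 bp
  [134,140): 6 bp
  [140,146): 6 bp
  [146,153): 7 bp
  [153,162): 9 bp
  [162,170): 8 bp
  [170,179): 9 bp

[3,4,5,5,6,6,6,6,7,7,7,7,7,8,8,9,9,11,11,13,14,20]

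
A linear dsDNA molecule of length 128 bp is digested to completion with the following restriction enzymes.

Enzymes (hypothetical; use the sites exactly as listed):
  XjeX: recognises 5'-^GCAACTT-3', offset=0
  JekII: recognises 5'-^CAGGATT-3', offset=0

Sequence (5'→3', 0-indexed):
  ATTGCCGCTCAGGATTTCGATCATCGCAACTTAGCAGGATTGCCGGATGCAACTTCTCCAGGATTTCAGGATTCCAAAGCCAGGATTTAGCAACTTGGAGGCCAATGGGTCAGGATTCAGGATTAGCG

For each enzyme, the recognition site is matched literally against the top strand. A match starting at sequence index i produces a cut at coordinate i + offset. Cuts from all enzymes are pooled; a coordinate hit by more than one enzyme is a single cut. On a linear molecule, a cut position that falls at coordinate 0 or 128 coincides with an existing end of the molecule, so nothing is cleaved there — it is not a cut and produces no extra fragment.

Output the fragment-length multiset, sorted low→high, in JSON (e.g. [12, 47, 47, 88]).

[7,8,9,9,9,10,11,14,14,16,21]

Scan for sites:
  XjeX (GCAACTT, off=0): starts [25, 48, 89] → cuts [25, 48, 89]
  JekII (CAGGATT, off=0): starts [9, 34, 58, 66, 80, 110, 117] → cuts [9, 34, 58, 66, 80, 110, 117]

Pooled cuts: [9, 25, 34, 48, 58, 66, 80, 89, 110, 117]

Fragments:
  [0,9): 9 bp
  [9,25): 16 bp
  [25,34): 9 bp
  [34,48): 14 bp
  [48,58): 10 bp
  [58,66): 8 bp
  [66,80): 14 bp
  [80,89): 9 bp
  [89,110): 21 bp
  [110,117): 7 bp
  [117,128): 11 bp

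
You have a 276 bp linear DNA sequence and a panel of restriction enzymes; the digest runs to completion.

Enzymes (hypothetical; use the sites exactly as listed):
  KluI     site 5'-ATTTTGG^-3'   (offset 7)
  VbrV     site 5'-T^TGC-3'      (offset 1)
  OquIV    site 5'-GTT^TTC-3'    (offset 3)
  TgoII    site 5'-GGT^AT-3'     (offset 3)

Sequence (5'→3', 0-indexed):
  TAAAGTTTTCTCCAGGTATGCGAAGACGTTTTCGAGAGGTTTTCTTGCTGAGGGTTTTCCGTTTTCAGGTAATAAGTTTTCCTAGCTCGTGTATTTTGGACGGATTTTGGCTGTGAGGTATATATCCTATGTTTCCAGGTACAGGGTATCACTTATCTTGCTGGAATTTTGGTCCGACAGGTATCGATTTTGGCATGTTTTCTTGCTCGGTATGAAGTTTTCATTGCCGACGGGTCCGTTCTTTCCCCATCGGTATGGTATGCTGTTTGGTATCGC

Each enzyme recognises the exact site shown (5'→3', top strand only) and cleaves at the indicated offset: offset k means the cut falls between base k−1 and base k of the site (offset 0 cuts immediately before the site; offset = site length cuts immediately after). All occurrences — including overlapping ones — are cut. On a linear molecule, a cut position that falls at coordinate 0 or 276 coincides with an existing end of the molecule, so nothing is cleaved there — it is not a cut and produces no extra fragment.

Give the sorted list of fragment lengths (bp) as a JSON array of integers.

Site scan:
  KluI (ATTTTGG, off=7): starts [92, 103, 165, 186] → cuts [99, 110, 172, 193]
  VbrV (TTGC, off=1): starts [44, 157, 202, 223] → cuts [45, 158, 203, 224]
  OquIV (GTTTTC, off=3): starts [4, 27, 38, 53, 60, 75, 196, 216] → cuts [7, 30, 41, 56, 63, 78, 199, 219]
  TgoII (GGTAT, off=3): starts [14, 116, 144, 179, 208, 251, 256, 268] → cuts [17, 119, 147, 182, 211, 254, 259, 271]

Pooled cuts: [7, 17, 30, 41, 45, 56, 63, 78, 99, 110, 119, 147, 158, 172, 182, 193, 199, 203, 211, 219, 224, 254, 259, 271]

Fragments:
  [0,7): 7 bp
  [7,17): 10 bp
  [17,30): 13 bp
  [30,41): 11 bp
  [41,45): 4 bp
  [45,56): 11 bp
  [56,63): 7 bp
  [63,78): 15 bp
  [78,99): 21 bp
  [99,110): 11 bp
  [110,119): 9 bp
  [119,147): 28 bp
  [147,158): 11 bp
  [158,172): 14 bp
  [172,182): 10 bp
  [182,193): 11 bp
  [193,199): 6 bp
  [199,203): 4 bp
  [203,211): 8 bp
  [211,219): 8 bp
  [219,224): 5 bp
  [224,254): 30 bp
  [254,259): 5 bp
  [259,271): 12 bp
  [271,276): 5 bp

[4,4,5,5,5,6,7,7,8,8,9,10,10,11,11,11,11,11,12,13,14,15,21,28,30]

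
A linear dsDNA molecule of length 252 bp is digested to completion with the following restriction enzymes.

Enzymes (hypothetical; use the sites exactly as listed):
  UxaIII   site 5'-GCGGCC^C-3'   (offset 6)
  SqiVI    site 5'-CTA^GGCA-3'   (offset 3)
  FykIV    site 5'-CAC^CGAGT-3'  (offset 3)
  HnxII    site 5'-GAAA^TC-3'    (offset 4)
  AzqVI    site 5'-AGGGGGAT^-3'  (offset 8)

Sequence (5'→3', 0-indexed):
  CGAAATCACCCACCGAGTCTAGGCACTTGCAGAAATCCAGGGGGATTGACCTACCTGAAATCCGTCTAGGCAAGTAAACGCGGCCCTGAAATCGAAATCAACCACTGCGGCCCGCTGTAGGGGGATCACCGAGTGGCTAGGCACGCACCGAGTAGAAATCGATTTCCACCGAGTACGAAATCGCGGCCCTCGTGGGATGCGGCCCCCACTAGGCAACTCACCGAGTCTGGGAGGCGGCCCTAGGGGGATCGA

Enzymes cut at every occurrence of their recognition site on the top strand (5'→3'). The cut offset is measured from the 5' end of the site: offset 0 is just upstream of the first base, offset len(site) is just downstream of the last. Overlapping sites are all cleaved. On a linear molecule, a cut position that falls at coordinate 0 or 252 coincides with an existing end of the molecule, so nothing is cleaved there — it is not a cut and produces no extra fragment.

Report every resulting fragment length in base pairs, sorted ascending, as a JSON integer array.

Scan for sites:
  UxaIII (GCGGCCC, off=6): starts [79, 106, 182, 198, 233] → cuts [85, 112, 188, 204, 239]
  SqiVI (CTAGGCA, off=3): starts [18, 65, 136, 208] → cuts [21, 68, 139, 211]
  FykIV (CACCGAGT, off=3): starts [10, 126, 145, 166, 218] → cuts [13, 129, 148, 169, 221]
  HnxII (GAAATC, off=4): starts [1, 31, 56, 87, 93, 154, 176] → cuts [5, 35, 60, 91, 97, 158, 180]
  AzqVI (AGGGGGAT, off=8): starts [38, 118, 241] → cuts [46, 126, 249]

Pooled cuts: [5, 13, 21, 35, 46, 60, 68, 85, 91, 97, 112, 126, 129, 139, 148, 158, 169, 180, 188, 204, 211, 221, 239, 249]

Fragments:
  [0,5): 5 bp
  [5,13): 8 bp
  [13,21): 8 bp
  [21,35): 14 bp
  [35,46): 11 bp
  [46,60): 14 bp
  [60,68): 8 bp
  [68,85): 17 bp
  [85,91): 6 bp
  [91,97): 6 bp
  [97,112): 15 bp
  [112,126): 14 bp
  [126,129): 3 bp
  [129,139): 10 bp
  [139,148): 9 bp
  [148,158): 10 bp
  [158,169): 11 bp
  [169,180): 11 bp
  [180,188): 8 bp
  [188,204): 16 bp
  [204,211): 7 bp
  [211,221): 10 bp
  [221,239): 18 bp
  [239,249): 10 bp
  [249,252): 3 bp

[3,3,5,6,6,7,8,8,8,8,9,10,10,10,10,11,11,11,14,14,14,15,16,17,18]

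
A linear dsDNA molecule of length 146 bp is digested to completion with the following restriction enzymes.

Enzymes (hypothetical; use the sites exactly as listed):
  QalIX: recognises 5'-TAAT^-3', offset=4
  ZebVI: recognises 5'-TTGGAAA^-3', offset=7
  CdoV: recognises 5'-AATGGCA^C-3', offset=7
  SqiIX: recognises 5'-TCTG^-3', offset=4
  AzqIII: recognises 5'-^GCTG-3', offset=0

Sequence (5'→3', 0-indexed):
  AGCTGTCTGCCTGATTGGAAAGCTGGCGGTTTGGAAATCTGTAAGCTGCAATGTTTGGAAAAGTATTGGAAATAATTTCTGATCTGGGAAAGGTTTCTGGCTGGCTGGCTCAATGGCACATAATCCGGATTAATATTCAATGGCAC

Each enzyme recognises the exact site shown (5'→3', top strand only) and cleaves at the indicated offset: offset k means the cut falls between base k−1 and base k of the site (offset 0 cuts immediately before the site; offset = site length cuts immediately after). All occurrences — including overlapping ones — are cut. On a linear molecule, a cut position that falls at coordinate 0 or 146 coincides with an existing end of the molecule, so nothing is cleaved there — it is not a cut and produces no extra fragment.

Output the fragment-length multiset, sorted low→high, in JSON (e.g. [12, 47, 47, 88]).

[1,1,3,4,4,4,5,5,6,8,10,11,11,12,13,15,16,17]

Scan for sites:
  QalIX TAAT/4: at [72, 120, 130] ⇒ [76, 124, 134]
  ZebVI TTGGAAA/7: at [14, 30, 54, 65] ⇒ [21, 37, 61, 72]
  CdoV AATGGCAC/7: at [111, 138] ⇒ [118, 145]
  SqiIX TCTG/4: at [5, 37, 77, 82, 95] ⇒ [9, 41, 81, 86, 99]
  AzqIII GCTG/0: at [1, 21, 44, 99, 103] ⇒ [1, 21, 44, 99, 103]

Pooled cuts: [1, 9, 21, 37, 41, 44, 61, 72, 76, 81, 86, 99, 103, 118, 124, 134, 145]

Fragments:
  [0,1): 1 bp
  [1,9): 8 bp
  [9,21): 12 bp
  [21,37): 16 bp
  [37,41): 4 bp
  [41,44): 3 bp
  [44,61): 17 bp
  [61,72): 11 bp
  [72,76): 4 bp
  [76,81): 5 bp
  [81,86): 5 bp
  [86,99): 13 bp
  [99,103): 4 bp
  [103,118): 15 bp
  [118,124): 6 bp
  [124,134): 10 bp
  [134,145): 11 bp
  [145,146): 1 bp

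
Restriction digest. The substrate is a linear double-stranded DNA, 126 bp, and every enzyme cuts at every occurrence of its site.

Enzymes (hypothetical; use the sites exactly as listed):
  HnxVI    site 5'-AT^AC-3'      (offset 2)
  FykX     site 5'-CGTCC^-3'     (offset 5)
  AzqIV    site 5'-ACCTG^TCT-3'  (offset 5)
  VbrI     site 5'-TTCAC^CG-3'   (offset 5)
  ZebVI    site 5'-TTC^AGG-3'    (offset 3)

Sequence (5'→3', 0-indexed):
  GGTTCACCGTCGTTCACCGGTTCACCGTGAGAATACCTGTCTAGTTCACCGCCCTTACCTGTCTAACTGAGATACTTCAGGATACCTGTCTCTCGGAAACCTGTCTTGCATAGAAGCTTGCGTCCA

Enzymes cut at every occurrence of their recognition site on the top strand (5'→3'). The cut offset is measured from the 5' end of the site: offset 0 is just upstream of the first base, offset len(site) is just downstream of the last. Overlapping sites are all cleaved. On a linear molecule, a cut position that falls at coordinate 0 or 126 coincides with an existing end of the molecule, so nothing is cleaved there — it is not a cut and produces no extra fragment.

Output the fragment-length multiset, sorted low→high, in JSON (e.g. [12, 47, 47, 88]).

Scan for sites:
  HnxVI ATAC/2: at [32, 71, 81] ⇒ [34, 73, 83]
  FykX CGTCC/5: at [120] ⇒ [125]
  AzqIV ACCTGTCT/5: at [34, 56, 83, 98] ⇒ [39, 61, 88, 103]
  VbrI TTCACCG/5: at [2, 12, 20, 44] ⇒ [7, 17, 25, 49]
  ZebVI TTCAGG/3: at [75] ⇒ [78]

Pooled cuts: [7, 17, 25, 34, 39, 49, 61, 73, 78, 83, 88, 103, 125]

Fragments:
  [0,7): 7 bp
  [7,17): 10 bp
  [17,25): 8 bp
  [25,34): 9 bp
  [34,39): 5 bp
  [39,49): 10 bp
  [49,61): 12 bp
  [61,73): 12 bp
  [73,78): 5 bp
  [78,83): 5 bp
  [83,88): 5 bp
  [88,103): 15 bp
  [103,125): 22 bp
  [125,126): 1 bp

[1,5,5,5,5,7,8,9,10,10,12,12,15,22]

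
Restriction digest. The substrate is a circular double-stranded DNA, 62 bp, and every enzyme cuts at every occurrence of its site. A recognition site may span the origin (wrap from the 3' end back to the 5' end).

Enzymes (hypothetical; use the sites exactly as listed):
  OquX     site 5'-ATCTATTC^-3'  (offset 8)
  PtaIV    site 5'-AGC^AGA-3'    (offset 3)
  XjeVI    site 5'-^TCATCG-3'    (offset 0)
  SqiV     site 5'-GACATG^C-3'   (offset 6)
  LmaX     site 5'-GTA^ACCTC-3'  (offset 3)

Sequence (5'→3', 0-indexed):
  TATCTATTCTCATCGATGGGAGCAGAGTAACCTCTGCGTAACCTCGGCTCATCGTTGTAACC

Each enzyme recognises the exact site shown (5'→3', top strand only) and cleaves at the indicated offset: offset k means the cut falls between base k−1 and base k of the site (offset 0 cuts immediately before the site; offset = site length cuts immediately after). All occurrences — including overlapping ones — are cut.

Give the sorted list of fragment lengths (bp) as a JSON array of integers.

[6,8,11,14,23]

Site scan:
  OquX ATCTATTC/8: at [1] ⇒ [9]
  PtaIV AGCAGA/3: at [20] ⇒ [23]
  XjeVI TCATCG/0: at [9, 48] ⇒ [9, 48]
  SqiV (GACATGC, off=6): no sites
  LmaX GTAACCTC/3: at [26, 37] ⇒ [29, 40]

Pooled cuts: [9, 23, 29, 40, 48]

Fragments:
  9→23: 14 bp
  23→29: 6 bp
  29→40: 11 bp
  40→48: 8 bp
  48→9 (wrap): 62-48+9 = 23 bp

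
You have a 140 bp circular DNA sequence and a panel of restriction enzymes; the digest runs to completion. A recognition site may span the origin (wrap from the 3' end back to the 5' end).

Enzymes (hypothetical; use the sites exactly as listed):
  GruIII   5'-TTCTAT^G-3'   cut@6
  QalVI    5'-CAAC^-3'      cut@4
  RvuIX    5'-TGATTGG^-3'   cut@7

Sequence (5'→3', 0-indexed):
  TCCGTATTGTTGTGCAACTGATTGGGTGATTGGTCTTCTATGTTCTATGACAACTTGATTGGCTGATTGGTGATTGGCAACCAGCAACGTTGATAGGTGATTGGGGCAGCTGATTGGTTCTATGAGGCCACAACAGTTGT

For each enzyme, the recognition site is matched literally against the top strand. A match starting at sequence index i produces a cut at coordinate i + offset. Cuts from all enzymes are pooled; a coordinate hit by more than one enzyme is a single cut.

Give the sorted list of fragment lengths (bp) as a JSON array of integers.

Site scan:
  GruIII (TTCTATG, off=6): starts [35, 42, 117] → cuts [41, 48, 123]
  QalVI (CAAC, off=4): starts [14, 50, 77, 84, 130] → cuts [18, 54, 81, 88, 134]
  RvuIX (TGATTGG, off=7): starts [18, 26, 55, 63, 70, 97, 110] → cuts [25, 33, 62, 70, 77, 104, 117]

All cut coordinates (distinct, sorted): [18, 25, 33, 41, 48, 54, 62, 70, 77, 81, 88, 104, 117, 123, 134]

Fragments:
  18→25: 7 bp
  25→33: 8 bp
  33→41: 8 bp
  41→48: 7 bp
  48→54: 6 bp
  54→62: 8 bp
  62→70: 8 bp
  70→77: 7 bp
  77→81: 4 bp
  81→88: 7 bp
  88→104: 16 bp
  104→117: 13 bp
  117→123: 6 bp
  123→134: 11 bp
  134→18 (wrap): 140-134+18 = 24 bp

[4,6,6,7,7,7,7,8,8,8,8,11,13,16,24]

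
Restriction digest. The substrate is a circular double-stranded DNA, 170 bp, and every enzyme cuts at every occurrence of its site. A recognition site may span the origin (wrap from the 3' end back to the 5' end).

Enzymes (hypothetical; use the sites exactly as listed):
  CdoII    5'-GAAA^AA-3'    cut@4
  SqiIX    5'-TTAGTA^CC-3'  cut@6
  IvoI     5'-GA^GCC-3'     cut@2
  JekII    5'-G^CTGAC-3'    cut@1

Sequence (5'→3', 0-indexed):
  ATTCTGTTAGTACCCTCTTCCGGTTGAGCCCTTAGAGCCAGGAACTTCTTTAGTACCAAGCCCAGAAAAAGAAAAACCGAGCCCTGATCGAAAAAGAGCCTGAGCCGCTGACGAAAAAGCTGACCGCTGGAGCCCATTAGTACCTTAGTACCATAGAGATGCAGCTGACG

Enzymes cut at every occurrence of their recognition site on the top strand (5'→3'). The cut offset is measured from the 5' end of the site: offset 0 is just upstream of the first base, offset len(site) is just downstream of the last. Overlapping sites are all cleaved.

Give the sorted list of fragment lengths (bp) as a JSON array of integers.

[3,4,4,6,6,6,8,9,9,11,12,13,13,14,15,18,19]

Site scan:
  CdoII GAAAAA/4: at [64, 70, 89, 112] ⇒ [68, 74, 93, 116]
  SqiIX TTAGTACC/6: at [6, 49, 136, 144] ⇒ [12, 55, 142, 150]
  IvoI GAGCC/2: at [25, 34, 78, 95, 101, 129] ⇒ [27, 36, 80, 97, 103, 131]
  JekII GCTGAC/1: at [106, 118, 163] ⇒ [107, 119, 164]

Pooled cuts: [12, 27, 36, 55, 68, 74, 80, 93, 97, 103, 107, 116, 119, 131, 142, 150, 164]

Fragment lengths:
  12→27: 15 bp
  27→36: 9 bp
  36→55: 19 bp
  55→68: 13 bp
  68→74: 6 bp
  74→80: 6 bp
  80→93: 13 bp
  93→97: 4 bp
  97→103: 6 bp
  103→107: 4 bp
  107→116: 9 bp
  116→119: 3 bp
  119→131: 12 bp
  131→142: 11 bp
  142→150: 8 bp
  150→164: 14 bp
  164→12 (wrap): 170-164+12 = 18 bp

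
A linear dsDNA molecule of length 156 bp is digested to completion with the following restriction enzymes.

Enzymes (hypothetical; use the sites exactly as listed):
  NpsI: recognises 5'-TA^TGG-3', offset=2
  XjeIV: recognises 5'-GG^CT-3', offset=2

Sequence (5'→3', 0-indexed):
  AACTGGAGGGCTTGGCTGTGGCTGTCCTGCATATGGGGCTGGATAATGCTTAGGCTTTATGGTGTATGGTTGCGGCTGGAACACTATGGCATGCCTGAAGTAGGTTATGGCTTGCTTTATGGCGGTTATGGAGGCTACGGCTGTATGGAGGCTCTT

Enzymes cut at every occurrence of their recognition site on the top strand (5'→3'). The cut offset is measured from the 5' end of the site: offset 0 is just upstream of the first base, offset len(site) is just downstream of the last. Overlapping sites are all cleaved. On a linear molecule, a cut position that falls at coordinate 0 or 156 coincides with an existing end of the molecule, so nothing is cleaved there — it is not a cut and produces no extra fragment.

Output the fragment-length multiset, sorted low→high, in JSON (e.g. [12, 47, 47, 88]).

Per-enzyme occurrences:
  NpsI (TATGG, off=2): starts [31, 57, 64, 84, 105, 117, 126, 143] → cuts [33, 59, 66, 86, 107, 119, 128, 145]
  XjeIV (GGCT, off=2): starts [8, 13, 19, 36, 52, 73, 108, 132, 138, 149] → cuts [10, 15, 21, 38, 54, 75, 110, 134, 140, 151]

Pooled cuts: [10, 15, 21, 33, 38, 54, 59, 66, 75, 86, 107, 110, 119, 128, 134, 140, 145, 151]

Fragments:
  [0,10): 10 bp
  [10,15): 5 bp
  [15,21): 6 bp
  [21,33): 12 bp
  [33,38): 5 bp
  [38,54): 16 bp
  [54,59): 5 bp
  [59,66): 7 bp
  [66,75): 9 bp
  [75,86): 11 bp
  [86,107): 21 bp
  [107,110): 3 bp
  [110,119): 9 bp
  [119,128): 9 bp
  [128,134): 6 bp
  [134,140): 6 bp
  [140,145): 5 bp
  [145,151): 6 bp
  [151,156): 5 bp

[3,5,5,5,5,5,6,6,6,6,7,9,9,9,10,11,12,16,21]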